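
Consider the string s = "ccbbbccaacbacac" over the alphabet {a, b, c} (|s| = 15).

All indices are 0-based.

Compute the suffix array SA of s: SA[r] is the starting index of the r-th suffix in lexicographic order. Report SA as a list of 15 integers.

rank→(start, suffix):
  0 → (7, 'aacbacac')
  1 → (13, 'ac')
  2 → (11, 'acac')
  3 → (8, 'acbacac')
  4 → (10, 'bacac')
  5 → (2, 'bbbccaacbacac')
  6 → (3, 'bbccaacbacac')
  7 → (4, 'bccaacbacac')
  8 → (14, 'c')
  9 → (6, 'caacbacac')
  10 → (12, 'cac')
  11 → (9, 'cbacac')
  12 → (1, 'cbbbccaacbacac')
  13 → (5, 'ccaacbacac')
  14 → (0, 'ccbbbccaacbacac')

[7, 13, 11, 8, 10, 2, 3, 4, 14, 6, 12, 9, 1, 5, 0]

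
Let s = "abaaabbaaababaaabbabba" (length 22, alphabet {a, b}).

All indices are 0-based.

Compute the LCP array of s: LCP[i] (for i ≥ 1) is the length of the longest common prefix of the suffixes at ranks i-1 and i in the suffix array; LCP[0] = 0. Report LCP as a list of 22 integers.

rank | idx | suffix
   0 |  21 | a
   1 |   7 | aaababaaabbabba
   2 |   2 | aaabbaaababaaabbabba
   3 |  13 | aaabbabba
   4 |   8 | aababaaabbabba
   5 |   3 | aabbaaababaaabbabba
   6 |  14 | aabbabba
   7 |   0 | abaaabbaaababaaabbabba
   8 |  11 | abaaabbabba
   9 |   9 | ababaaabbabba
  10 |  18 | abba
  11 |   4 | abbaaababaaabbabba
  12 |  15 | abbabba
  13 |  20 | ba
  14 |   6 | baaababaaabbabba
  15 |   1 | baaabbaaababaaabbabba
  16 |  12 | baaabbabba
  17 |  10 | babaaabbabba
  18 |  17 | babba
  19 |  19 | bba
  20 |   5 | bbaaababaaabbabba
  21 |  16 | bbabba

SA = [21, 7, 2, 13, 8, 3, 14, 0, 11, 9, 18, 4, 15, 20, 6, 1, 12, 10, 17, 19, 5, 16]
rank  pair      lcp
   1  s[21:],s[7:]  1  'a'
   2  s[7:],s[2:]  4  'aaab'
   3  s[2:],s[13:]  6  'aaabba'
   4  s[13:],s[8:]  2  'aa'
   5  s[8:],s[3:]  3  'aab'
   6  s[3:],s[14:]  5  'aabba'
   7  s[14:],s[0:]  1  'a'
   8  s[0:],s[11:]  8  'abaaabba'
   9  s[11:],s[9:]  3  'aba'
  10  s[9:],s[18:]  2  'ab'
  11  s[18:],s[4:]  4  'abba'
  12  s[4:],s[15:]  4  'abba'
  13  s[15:],s[20:]  0  ''
  14  s[20:],s[6:]  2  'ba'
  15  s[6:],s[1:]  5  'baaab'
  16  s[1:],s[12:]  7  'baaabba'
  17  s[12:],s[10:]  2  'ba'
  18  s[10:],s[17:]  3  'bab'
  19  s[17:],s[19:]  1  'b'
  20  s[19:],s[5:]  3  'bba'
  21  s[5:],s[16:]  3  'bba'

[0, 1, 4, 6, 2, 3, 5, 1, 8, 3, 2, 4, 4, 0, 2, 5, 7, 2, 3, 1, 3, 3]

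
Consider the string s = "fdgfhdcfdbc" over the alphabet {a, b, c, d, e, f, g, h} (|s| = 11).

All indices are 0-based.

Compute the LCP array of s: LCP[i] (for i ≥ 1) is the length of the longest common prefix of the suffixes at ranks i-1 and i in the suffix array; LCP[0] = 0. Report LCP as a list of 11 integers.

[0, 0, 1, 0, 1, 1, 0, 2, 1, 0, 0]

sorted suffixes:
  #0 SA[0]=9  'bc'
  #1 SA[1]=10  'c'
  #2 SA[2]=6  'cfdbc'
  #3 SA[3]=8  'dbc'
  #4 SA[4]=5  'dcfdbc'
  #5 SA[5]=1  'dgfhdcfdbc'
  #6 SA[6]=7  'fdbc'
  #7 SA[7]=0  'fdgfhdcfdbc'
  #8 SA[8]=3  'fhdcfdbc'
  #9 SA[9]=2  'gfhdcfdbc'
  #10 SA[10]=4  'hdcfdbc'

SA = [9, 10, 6, 8, 5, 1, 7, 0, 3, 2, 4]
i: (SA[i-1],SA[i]) lcp shared
  1: (9,10) 0 ''
  2: (10,6) 1 'c'
  3: (6,8) 0 ''
  4: (8,5) 1 'd'
  5: (5,1) 1 'd'
  6: (1,7) 0 ''
  7: (7,0) 2 'fd'
  8: (0,3) 1 'f'
  9: (3,2) 0 ''
  10: (2,4) 0 ''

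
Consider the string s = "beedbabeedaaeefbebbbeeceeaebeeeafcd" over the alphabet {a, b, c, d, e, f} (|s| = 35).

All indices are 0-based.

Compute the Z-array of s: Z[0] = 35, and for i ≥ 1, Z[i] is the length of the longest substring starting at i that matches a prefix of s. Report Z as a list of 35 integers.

[35, 0, 0, 0, 1, 0, 4, 0, 0, 0, 0, 0, 0, 0, 0, 2, 0, 1, 1, 3, 0, 0, 0, 0, 0, 0, 0, 3, 0, 0, 0, 0, 0, 0, 0]

Z[0]=35
i=1: outside box; Z[1]=0
i=2: outside box; Z[2]=0
i=3: outside box; Z[3]=0
i=4: outside box; Z[4]=1 scan→box=[4,5)
i=5: outside box; Z[5]=0
i=6: outside box; Z[6]=4 scan→box=[6,10)
i=7: min(r-i=3, Z[1]=0)=0; Z[7]=0
i=8: min(r-i=2, Z[2]=0)=0; Z[8]=0
i=9: min(r-i=1, Z[3]=0)=0; Z[9]=0
i=10: outside box; Z[10]=0
i=11: outside box; Z[11]=0
i=12: outside box; Z[12]=0
i=13: outside box; Z[13]=0
i=14: outside box; Z[14]=0
i=15: outside box; Z[15]=2 scan→box=[15,17)
i=16: min(r-i=1, Z[1]=0)=0; Z[16]=0
i=17: outside box; Z[17]=1 scan→box=[17,18)
i=18: outside box; Z[18]=1 scan→box=[18,19)
i=19: outside box; Z[19]=3 scan→box=[19,22)
i=20: min(r-i=2, Z[1]=0)=0; Z[20]=0
i=21: min(r-i=1, Z[2]=0)=0; Z[21]=0
i=22: outside box; Z[22]=0
i=23: outside box; Z[23]=0
i=24: outside box; Z[24]=0
i=25: outside box; Z[25]=0
i=26: outside box; Z[26]=0
i=27: outside box; Z[27]=3 scan→box=[27,30)
i=28: min(r-i=2, Z[1]=0)=0; Z[28]=0
i=29: min(r-i=1, Z[2]=0)=0; Z[29]=0
i=30: outside box; Z[30]=0
i=31: outside box; Z[31]=0
i=32: outside box; Z[32]=0
i=33: outside box; Z[33]=0
i=34: outside box; Z[34]=0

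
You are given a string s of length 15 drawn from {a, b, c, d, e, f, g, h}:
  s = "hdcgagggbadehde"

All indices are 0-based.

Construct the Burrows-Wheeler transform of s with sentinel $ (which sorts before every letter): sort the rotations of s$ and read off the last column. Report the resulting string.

rank  rotation          last
    0  $hdcgagggbadehde  e
    1  adehde$hdcgagggb  b
    2  agggbadehde$hdcg  g
    3  badehde$hdcgaggg  g
    4  cgagggbadehde$hd  d
    5  dcgagggbadehde$h  h
    6  de$hdcgagggbadeh  h
    7  dehde$hdcgagggba  a
    8  e$hdcgagggbadehd  d
    9  ehde$hdcgagggbad  d
   10  gagggbadehde$hdc  c
   11  gbadehde$hdcgagg  g
   12  ggbadehde$hdcgag  g
   13  gggbadehde$hdcga  a
   14  hdcgagggbadehde$  $
   15  hde$hdcgagggbade  e

ebggdhhaddcgga$e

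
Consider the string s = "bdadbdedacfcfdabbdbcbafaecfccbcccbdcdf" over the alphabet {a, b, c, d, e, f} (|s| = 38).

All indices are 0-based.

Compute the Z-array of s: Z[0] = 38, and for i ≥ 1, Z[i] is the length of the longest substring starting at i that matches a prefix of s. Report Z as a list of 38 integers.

Z[0]=38
i=1: outside box; Z[1]=0
i=2: outside box; Z[2]=0
i=3: outside box; Z[3]=0
i=4: outside box; Z[4]=2 scan→box=[4,6)
i=5: min(r-i=1, Z[1]=0)=0; Z[5]=0
i=6: outside box; Z[6]=0
i=7: outside box; Z[7]=0
i=8: outside box; Z[8]=0
i=9: outside box; Z[9]=0
i=10: outside box; Z[10]=0
i=11: outside box; Z[11]=0
i=12: outside box; Z[12]=0
i=13: outside box; Z[13]=0
i=14: outside box; Z[14]=0
i=15: outside box; Z[15]=1 scan→box=[15,16)
i=16: outside box; Z[16]=2 scan→box=[16,18)
i=17: min(r-i=1, Z[1]=0)=0; Z[17]=0
i=18: outside box; Z[18]=1 scan→box=[18,19)
i=19: outside box; Z[19]=0
i=20: outside box; Z[20]=1 scan→box=[20,21)
i=21: outside box; Z[21]=0
i=22: outside box; Z[22]=0
i=23: outside box; Z[23]=0
i=24: outside box; Z[24]=0
i=25: outside box; Z[25]=0
i=26: outside box; Z[26]=0
i=27: outside box; Z[27]=0
i=28: outside box; Z[28]=0
i=29: outside box; Z[29]=1 scan→box=[29,30)
i=30: outside box; Z[30]=0
i=31: outside box; Z[31]=0
i=32: outside box; Z[32]=0
i=33: outside box; Z[33]=2 scan→box=[33,35)
i=34: min(r-i=1, Z[1]=0)=0; Z[34]=0
i=35: outside box; Z[35]=0
i=36: outside box; Z[36]=0
i=37: outside box; Z[37]=0

[38, 0, 0, 0, 2, 0, 0, 0, 0, 0, 0, 0, 0, 0, 0, 1, 2, 0, 1, 0, 1, 0, 0, 0, 0, 0, 0, 0, 0, 1, 0, 0, 0, 2, 0, 0, 0, 0]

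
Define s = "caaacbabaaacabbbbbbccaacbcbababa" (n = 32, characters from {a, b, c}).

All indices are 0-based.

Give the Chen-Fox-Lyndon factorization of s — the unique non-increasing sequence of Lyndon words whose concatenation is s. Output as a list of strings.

["c", "aaacbab", "aaacabbbbbbccaacbcbabab", "a"]

emit factor 1: 'c' (i=0, period=1)
emit factor 2: 'aaacbab' (i=1, period=7)
emit factor 3: 'aaacabbbbbbccaacbcbabab' (i=8, period=23)
emit factor 4: 'a' (i=31, period=1)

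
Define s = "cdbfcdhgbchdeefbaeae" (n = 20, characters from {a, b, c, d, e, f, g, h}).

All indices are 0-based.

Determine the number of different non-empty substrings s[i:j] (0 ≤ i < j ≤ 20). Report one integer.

196

sorted suffixes:
  #0 SA[0]=18  'ae'
  #1 SA[1]=16  'aeae'
  #2 SA[2]=15  'baeae'
  #3 SA[3]=8  'bchdeefbaeae'
  #4 SA[4]=2  'bfcdhgbchdeefbaeae'
  #5 SA[5]=0  'cdbfcdhgbchdeefbaeae'
  #6 SA[6]=4  'cdhgbchdeefbaeae'
  #7 SA[7]=9  'chdeefbaeae'
  #8 SA[8]=1  'dbfcdhgbchdeefbaeae'
  #9 SA[9]=11  'deefbaeae'
  #10 SA[10]=5  'dhgbchdeefbaeae'
  #11 SA[11]=19  'e'
  #12 SA[12]=17  'eae'
  #13 SA[13]=12  'eefbaeae'
  #14 SA[14]=13  'efbaeae'
  #15 SA[15]=14  'fbaeae'
  #16 SA[16]=3  'fcdhgbchdeefbaeae'
  #17 SA[17]=7  'gbchdeefbaeae'
  #18 SA[18]=10  'hdeefbaeae'
  #19 SA[19]=6  'hgbchdeefbaeae'

SA = [18, 16, 15, 8, 2, 0, 4, 9, 1, 11, 5, 19, 17, 12, 13, 14, 3, 7, 10, 6]
i: (SA[i-1],SA[i]) lcp shared
  1: (18,16) 2 'ae'
  2: (16,15) 0 ''
  3: (15,8) 1 'b'
  4: (8,2) 1 'b'
  5: (2,0) 0 ''
  6: (0,4) 2 'cd'
  7: (4,9) 1 'c'
  8: (9,1) 0 ''
  9: (1,11) 1 'd'
  10: (11,5) 1 'd'
  11: (5,19) 0 ''
  12: (19,17) 1 'e'
  13: (17,12) 1 'e'
  14: (12,13) 1 'e'
  15: (13,14) 0 ''
  16: (14,3) 1 'f'
  17: (3,7) 0 ''
  18: (7,10) 0 ''
  19: (10,6) 1 'h'

n(n+1)/2 = 20·21/2 = 210
Σ LCP = 0 + 2 + 0 + 1 + 1 + 0 + 2 + 1 + 0 + 1 + 1 + 0 + 1 + 1 + 1 + 0 + 1 + 0 + 0 + 1 = 14
distinct = 210 − 14 = 196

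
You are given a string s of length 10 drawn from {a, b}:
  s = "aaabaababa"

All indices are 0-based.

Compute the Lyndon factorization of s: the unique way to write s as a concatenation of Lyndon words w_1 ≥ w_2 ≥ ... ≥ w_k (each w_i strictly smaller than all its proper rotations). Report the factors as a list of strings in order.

["aaabaabab", "a"]

emit factor 1: 'aaabaabab' (i=0, period=9)
emit factor 2: 'a' (i=9, period=1)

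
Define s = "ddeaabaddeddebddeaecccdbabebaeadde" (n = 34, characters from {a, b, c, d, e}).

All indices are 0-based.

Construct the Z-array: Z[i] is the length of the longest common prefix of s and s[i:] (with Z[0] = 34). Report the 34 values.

[34, 1, 0, 0, 0, 0, 0, 3, 1, 0, 3, 1, 0, 0, 4, 1, 0, 0, 0, 0, 0, 0, 1, 0, 0, 0, 0, 0, 0, 0, 0, 3, 1, 0]

Z[0]=34
i=1: fresh scan; Z[1]=1 grow→box=[1,2)
i=2: fresh scan; Z[2]=0
i=3: fresh scan; Z[3]=0
i=4: fresh scan; Z[4]=0
i=5: fresh scan; Z[5]=0
i=6: fresh scan; Z[6]=0
i=7: fresh scan; Z[7]=3 grow→box=[7,10)
i=8: min(r-i=2, Z[1]=1)=1; Z[8]=1
i=9: min(r-i=1, Z[2]=0)=0; Z[9]=0
i=10: fresh scan; Z[10]=3 grow→box=[10,13)
i=11: min(r-i=2, Z[1]=1)=1; Z[11]=1
i=12: min(r-i=1, Z[2]=0)=0; Z[12]=0
i=13: fresh scan; Z[13]=0
i=14: fresh scan; Z[14]=4 grow→box=[14,18)
i=15: min(r-i=3, Z[1]=1)=1; Z[15]=1
i=16: min(r-i=2, Z[2]=0)=0; Z[16]=0
i=17: min(r-i=1, Z[3]=0)=0; Z[17]=0
i=18: fresh scan; Z[18]=0
i=19: fresh scan; Z[19]=0
i=20: fresh scan; Z[20]=0
i=21: fresh scan; Z[21]=0
i=22: fresh scan; Z[22]=1 grow→box=[22,23)
i=23: fresh scan; Z[23]=0
i=24: fresh scan; Z[24]=0
i=25: fresh scan; Z[25]=0
i=26: fresh scan; Z[26]=0
i=27: fresh scan; Z[27]=0
i=28: fresh scan; Z[28]=0
i=29: fresh scan; Z[29]=0
i=30: fresh scan; Z[30]=0
i=31: fresh scan; Z[31]=3 grow→box=[31,34)
i=32: min(r-i=2, Z[1]=1)=1; Z[32]=1
i=33: min(r-i=1, Z[2]=0)=0; Z[33]=0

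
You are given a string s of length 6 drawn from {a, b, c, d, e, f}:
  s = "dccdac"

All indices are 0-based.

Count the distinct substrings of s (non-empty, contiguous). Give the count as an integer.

18

rank | idx | suffix
   0 |   4 | ac
   1 |   5 | c
   2 |   1 | ccdac
   3 |   2 | cdac
   4 |   3 | dac
   5 |   0 | dccdac

SA = [4, 5, 1, 2, 3, 0]
i: (SA[i-1],SA[i]) lcp shared
  1: (4,5) 0 ''
  2: (5,1) 1 'c'
  3: (1,2) 1 'c'
  4: (2,3) 0 ''
  5: (3,0) 1 'd'

n(n+1)/2 = 6·7/2 = 21
Σ LCP = 0 + 0 + 1 + 1 + 0 + 1 = 3
distinct = 21 − 3 = 18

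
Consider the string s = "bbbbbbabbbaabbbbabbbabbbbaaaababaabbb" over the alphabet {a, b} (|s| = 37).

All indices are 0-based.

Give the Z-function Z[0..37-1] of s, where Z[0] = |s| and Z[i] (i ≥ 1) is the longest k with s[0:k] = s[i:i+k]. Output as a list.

[37, 5, 4, 3, 2, 1, 0, 3, 2, 1, 0, 0, 4, 3, 2, 1, 0, 3, 2, 1, 0, 4, 3, 2, 1, 0, 0, 0, 0, 1, 0, 1, 0, 0, 3, 2, 1]

Z[0]=37
i=1: fresh scan; Z[1]=5 grow→box=[1,6)
i=2: min(r-i=4, Z[1]=5)=4; Z[2]=4
i=3: min(r-i=3, Z[2]=4)=3; Z[3]=3
i=4: min(r-i=2, Z[3]=3)=2; Z[4]=2
i=5: min(r-i=1, Z[4]=2)=1; Z[5]=1
i=6: fresh scan; Z[6]=0
i=7: fresh scan; Z[7]=3 grow→box=[7,10)
i=8: min(r-i=2, Z[1]=5)=2; Z[8]=2
i=9: min(r-i=1, Z[2]=4)=1; Z[9]=1
i=10: fresh scan; Z[10]=0
i=11: fresh scan; Z[11]=0
i=12: fresh scan; Z[12]=4 grow→box=[12,16)
i=13: min(r-i=3, Z[1]=5)=3; Z[13]=3
i=14: min(r-i=2, Z[2]=4)=2; Z[14]=2
i=15: min(r-i=1, Z[3]=3)=1; Z[15]=1
i=16: fresh scan; Z[16]=0
i=17: fresh scan; Z[17]=3 grow→box=[17,20)
i=18: min(r-i=2, Z[1]=5)=2; Z[18]=2
i=19: min(r-i=1, Z[2]=4)=1; Z[19]=1
i=20: fresh scan; Z[20]=0
i=21: fresh scan; Z[21]=4 grow→box=[21,25)
i=22: min(r-i=3, Z[1]=5)=3; Z[22]=3
i=23: min(r-i=2, Z[2]=4)=2; Z[23]=2
i=24: min(r-i=1, Z[3]=3)=1; Z[24]=1
i=25: fresh scan; Z[25]=0
i=26: fresh scan; Z[26]=0
i=27: fresh scan; Z[27]=0
i=28: fresh scan; Z[28]=0
i=29: fresh scan; Z[29]=1 grow→box=[29,30)
i=30: fresh scan; Z[30]=0
i=31: fresh scan; Z[31]=1 grow→box=[31,32)
i=32: fresh scan; Z[32]=0
i=33: fresh scan; Z[33]=0
i=34: fresh scan; Z[34]=3 grow→box=[34,37)
i=35: min(r-i=2, Z[1]=5)=2; Z[35]=2
i=36: min(r-i=1, Z[2]=4)=1; Z[36]=1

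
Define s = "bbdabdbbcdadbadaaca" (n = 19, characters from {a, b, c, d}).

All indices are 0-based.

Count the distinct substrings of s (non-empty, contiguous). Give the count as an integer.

169

rank→(start, suffix):
  0 → (18, 'a')
  1 → (15, 'aaca')
  2 → (3, 'abdbbcdadbadaaca')
  3 → (16, 'aca')
  4 → (13, 'adaaca')
  5 → (10, 'adbadaaca')
  6 → (12, 'badaaca')
  7 → (6, 'bbcdadbadaaca')
  8 → (0, 'bbdabdbbcdadbadaaca')
  9 → (7, 'bcdadbadaaca')
  10 → (1, 'bdabdbbcdadbadaaca')
  11 → (4, 'bdbbcdadbadaaca')
  12 → (17, 'ca')
  13 → (8, 'cdadbadaaca')
  14 → (14, 'daaca')
  15 → (2, 'dabdbbcdadbadaaca')
  16 → (9, 'dadbadaaca')
  17 → (11, 'dbadaaca')
  18 → (5, 'dbbcdadbadaaca')

SA = [18, 15, 3, 16, 13, 10, 12, 6, 0, 7, 1, 4, 17, 8, 14, 2, 9, 11, 5]
i: (SA[i-1],SA[i]) lcp shared
  1: (18,15) 1 'a'
  2: (15,3) 1 'a'
  3: (3,16) 1 'a'
  4: (16,13) 1 'a'
  5: (13,10) 2 'ad'
  6: (10,12) 0 ''
  7: (12,6) 1 'b'
  8: (6,0) 2 'bb'
  9: (0,7) 1 'b'
  10: (7,1) 1 'b'
  11: (1,4) 2 'bd'
  12: (4,17) 0 ''
  13: (17,8) 1 'c'
  14: (8,14) 0 ''
  15: (14,2) 2 'da'
  16: (2,9) 2 'da'
  17: (9,11) 1 'd'
  18: (11,5) 2 'db'

n(n+1)/2 = 19·20/2 = 190
Σ LCP = 0 + 1 + 1 + 1 + 1 + 2 + 0 + 1 + 2 + 1 + 1 + 2 + 0 + 1 + 0 + 2 + 2 + 1 + 2 = 21
distinct = 190 − 21 = 169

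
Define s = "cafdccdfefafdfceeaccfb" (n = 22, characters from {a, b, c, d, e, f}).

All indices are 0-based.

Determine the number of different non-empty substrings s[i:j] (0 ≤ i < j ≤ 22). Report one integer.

232

sorted suffixes:
  #0 SA[0]=17  'accfb'
  #1 SA[1]=1  'afdccdfefafdfceeaccfb'
  #2 SA[2]=10  'afdfceeaccfb'
  #3 SA[3]=21  'b'
  #4 SA[4]=0  'cafdccdfefafdfceeaccfb'
  #5 SA[5]=4  'ccdfefafdfceeaccfb'
  #6 SA[6]=18  'ccfb'
  #7 SA[7]=5  'cdfefafdfceeaccfb'
  #8 SA[8]=14  'ceeaccfb'
  #9 SA[9]=19  'cfb'
  #10 SA[10]=3  'dccdfefafdfceeaccfb'
  #11 SA[11]=12  'dfceeaccfb'
  #12 SA[12]=6  'dfefafdfceeaccfb'
  #13 SA[13]=16  'eaccfb'
  #14 SA[14]=15  'eeaccfb'
  #15 SA[15]=8  'efafdfceeaccfb'
  #16 SA[16]=9  'fafdfceeaccfb'
  #17 SA[17]=20  'fb'
  #18 SA[18]=13  'fceeaccfb'
  #19 SA[19]=2  'fdccdfefafdfceeaccfb'
  #20 SA[20]=11  'fdfceeaccfb'
  #21 SA[21]=7  'fefafdfceeaccfb'

SA = [17, 1, 10, 21, 0, 4, 18, 5, 14, 19, 3, 12, 6, 16, 15, 8, 9, 20, 13, 2, 11, 7]
[i] adj suffixes → lcp
  [1] 17/1 → 1 ('a')
  [2] 1/10 → 3 ('afd')
  [3] 10/21 → 0 ('')
  [4] 21/0 → 0 ('')
  [5] 0/4 → 1 ('c')
  [6] 4/18 → 2 ('cc')
  [7] 18/5 → 1 ('c')
  [8] 5/14 → 1 ('c')
  [9] 14/19 → 1 ('c')
  [10] 19/3 → 0 ('')
  [11] 3/12 → 1 ('d')
  [12] 12/6 → 2 ('df')
  [13] 6/16 → 0 ('')
  [14] 16/15 → 1 ('e')
  [15] 15/8 → 1 ('e')
  [16] 8/9 → 0 ('')
  [17] 9/20 → 1 ('f')
  [18] 20/13 → 1 ('f')
  [19] 13/2 → 1 ('f')
  [20] 2/11 → 2 ('fd')
  [21] 11/7 → 1 ('f')

n(n+1)/2 = 22·23/2 = 253
Σ LCP = 0 + 1 + 3 + 0 + 0 + 1 + 2 + 1 + 1 + 1 + 0 + 1 + 2 + 0 + 1 + 1 + 0 + 1 + 1 + 1 + 2 + 1 = 21
distinct = 253 − 21 = 232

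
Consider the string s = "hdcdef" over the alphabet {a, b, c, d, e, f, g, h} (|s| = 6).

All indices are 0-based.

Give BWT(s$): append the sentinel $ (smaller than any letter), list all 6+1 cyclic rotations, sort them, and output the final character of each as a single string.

rank  rotation last
    0  $hdcdef  f
    1  cdef$hd  d
    2  dcdef$h  h
    3  def$hdc  c
    4  ef$hdcd  d
    5  f$hdcde  e
    6  hdcdef$  $

fdhcde$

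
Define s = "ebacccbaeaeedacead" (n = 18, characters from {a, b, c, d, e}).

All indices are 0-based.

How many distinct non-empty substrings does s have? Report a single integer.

sorted suffixes:
  #0 SA[0]=2  'acccbaeaeedacead'
  #1 SA[1]=13  'acead'
  #2 SA[2]=16  'ad'
  #3 SA[3]=7  'aeaeedacead'
  #4 SA[4]=9  'aeedacead'
  #5 SA[5]=1  'bacccbaeaeedacead'
  #6 SA[6]=6  'baeaeedacead'
  #7 SA[7]=5  'cbaeaeedacead'
  #8 SA[8]=4  'ccbaeaeedacead'
  #9 SA[9]=3  'cccbaeaeedacead'
  #10 SA[10]=14  'cead'
  #11 SA[11]=17  'd'
  #12 SA[12]=12  'dacead'
  #13 SA[13]=15  'ead'
  #14 SA[14]=8  'eaeedacead'
  #15 SA[15]=0  'ebacccbaeaeedacead'
  #16 SA[16]=11  'edacead'
  #17 SA[17]=10  'eedacead'

SA = [2, 13, 16, 7, 9, 1, 6, 5, 4, 3, 14, 17, 12, 15, 8, 0, 11, 10]
[i] adj suffixes → lcp
  [1] 2/13 → 2 ('ac')
  [2] 13/16 → 1 ('a')
  [3] 16/7 → 1 ('a')
  [4] 7/9 → 2 ('ae')
  [5] 9/1 → 0 ('')
  [6] 1/6 → 2 ('ba')
  [7] 6/5 → 0 ('')
  [8] 5/4 → 1 ('c')
  [9] 4/3 → 2 ('cc')
  [10] 3/14 → 1 ('c')
  [11] 14/17 → 0 ('')
  [12] 17/12 → 1 ('d')
  [13] 12/15 → 0 ('')
  [14] 15/8 → 2 ('ea')
  [15] 8/0 → 1 ('e')
  [16] 0/11 → 1 ('e')
  [17] 11/10 → 1 ('e')

n(n+1)/2 = 18·19/2 = 171
Σ LCP = 0 + 2 + 1 + 1 + 2 + 0 + 2 + 0 + 1 + 2 + 1 + 0 + 1 + 0 + 2 + 1 + 1 + 1 = 18
distinct = 171 − 18 = 153

153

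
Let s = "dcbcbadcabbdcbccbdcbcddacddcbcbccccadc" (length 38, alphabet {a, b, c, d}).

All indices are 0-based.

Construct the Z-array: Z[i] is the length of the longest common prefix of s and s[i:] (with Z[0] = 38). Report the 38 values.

[38, 0, 0, 0, 0, 0, 2, 0, 0, 0, 0, 4, 0, 0, 0, 0, 0, 4, 0, 0, 0, 1, 1, 0, 0, 1, 5, 0, 0, 0, 0, 0, 0, 0, 0, 0, 2, 0]

Z[0]=38
i=1: fresh scan; Z[1]=0
i=2: fresh scan; Z[2]=0
i=3: fresh scan; Z[3]=0
i=4: fresh scan; Z[4]=0
i=5: fresh scan; Z[5]=0
i=6: fresh scan; Z[6]=2 grow→box=[6,8)
i=7: min(r-i=1, Z[1]=0)=0; Z[7]=0
i=8: fresh scan; Z[8]=0
i=9: fresh scan; Z[9]=0
i=10: fresh scan; Z[10]=0
i=11: fresh scan; Z[11]=4 grow→box=[11,15)
i=12: min(r-i=3, Z[1]=0)=0; Z[12]=0
i=13: min(r-i=2, Z[2]=0)=0; Z[13]=0
i=14: min(r-i=1, Z[3]=0)=0; Z[14]=0
i=15: fresh scan; Z[15]=0
i=16: fresh scan; Z[16]=0
i=17: fresh scan; Z[17]=4 grow→box=[17,21)
i=18: min(r-i=3, Z[1]=0)=0; Z[18]=0
i=19: min(r-i=2, Z[2]=0)=0; Z[19]=0
i=20: min(r-i=1, Z[3]=0)=0; Z[20]=0
i=21: fresh scan; Z[21]=1 grow→box=[21,22)
i=22: fresh scan; Z[22]=1 grow→box=[22,23)
i=23: fresh scan; Z[23]=0
i=24: fresh scan; Z[24]=0
i=25: fresh scan; Z[25]=1 grow→box=[25,26)
i=26: fresh scan; Z[26]=5 grow→box=[26,31)
i=27: min(r-i=4, Z[1]=0)=0; Z[27]=0
i=28: min(r-i=3, Z[2]=0)=0; Z[28]=0
i=29: min(r-i=2, Z[3]=0)=0; Z[29]=0
i=30: min(r-i=1, Z[4]=0)=0; Z[30]=0
i=31: fresh scan; Z[31]=0
i=32: fresh scan; Z[32]=0
i=33: fresh scan; Z[33]=0
i=34: fresh scan; Z[34]=0
i=35: fresh scan; Z[35]=0
i=36: fresh scan; Z[36]=2 grow→box=[36,38)
i=37: min(r-i=1, Z[1]=0)=0; Z[37]=0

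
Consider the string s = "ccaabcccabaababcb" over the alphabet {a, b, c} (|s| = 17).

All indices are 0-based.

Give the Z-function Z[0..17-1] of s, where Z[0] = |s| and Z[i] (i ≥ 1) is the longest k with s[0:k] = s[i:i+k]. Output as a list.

[17, 1, 0, 0, 0, 2, 3, 1, 0, 0, 0, 0, 0, 0, 0, 1, 0]

Z[0]=17
i=1: i≥r, start 0; Z[1]=1 grow→box=[1,2)
i=2: i≥r, start 0; Z[2]=0
i=3: i≥r, start 0; Z[3]=0
i=4: i≥r, start 0; Z[4]=0
i=5: i≥r, start 0; Z[5]=2 grow→box=[5,7)
i=6: min(r-i=1, Z[1]=1)=1; Z[6]=3 grow→box=[6,9)
i=7: min(r-i=2, Z[1]=1)=1; Z[7]=1
i=8: min(r-i=1, Z[2]=0)=0; Z[8]=0
i=9: i≥r, start 0; Z[9]=0
i=10: i≥r, start 0; Z[10]=0
i=11: i≥r, start 0; Z[11]=0
i=12: i≥r, start 0; Z[12]=0
i=13: i≥r, start 0; Z[13]=0
i=14: i≥r, start 0; Z[14]=0
i=15: i≥r, start 0; Z[15]=1 grow→box=[15,16)
i=16: i≥r, start 0; Z[16]=0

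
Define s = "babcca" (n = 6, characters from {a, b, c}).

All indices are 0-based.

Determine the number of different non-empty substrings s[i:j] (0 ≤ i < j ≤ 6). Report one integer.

18

rank→(start, suffix):
  0 → (5, 'a')
  1 → (1, 'abcca')
  2 → (0, 'babcca')
  3 → (2, 'bcca')
  4 → (4, 'ca')
  5 → (3, 'cca')

SA = [5, 1, 0, 2, 4, 3]
i: (SA[i-1],SA[i]) lcp shared
  1: (5,1) 1 'a'
  2: (1,0) 0 ''
  3: (0,2) 1 'b'
  4: (2,4) 0 ''
  5: (4,3) 1 'c'

n(n+1)/2 = 6·7/2 = 21
Σ LCP = 0 + 1 + 0 + 1 + 0 + 1 = 3
distinct = 21 − 3 = 18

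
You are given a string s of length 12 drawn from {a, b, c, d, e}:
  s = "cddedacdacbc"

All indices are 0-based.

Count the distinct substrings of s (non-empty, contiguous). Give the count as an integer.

sorted suffixes:
  #0 SA[0]=8  'acbc'
  #1 SA[1]=5  'acdacbc'
  #2 SA[2]=10  'bc'
  #3 SA[3]=11  'c'
  #4 SA[4]=9  'cbc'
  #5 SA[5]=6  'cdacbc'
  #6 SA[6]=0  'cddedacdacbc'
  #7 SA[7]=7  'dacbc'
  #8 SA[8]=4  'dacdacbc'
  #9 SA[9]=1  'ddedacdacbc'
  #10 SA[10]=2  'dedacdacbc'
  #11 SA[11]=3  'edacdacbc'

SA = [8, 5, 10, 11, 9, 6, 0, 7, 4, 1, 2, 3]
[i] adj suffixes → lcp
  [1] 8/5 → 2 ('ac')
  [2] 5/10 → 0 ('')
  [3] 10/11 → 0 ('')
  [4] 11/9 → 1 ('c')
  [5] 9/6 → 1 ('c')
  [6] 6/0 → 2 ('cd')
  [7] 0/7 → 0 ('')
  [8] 7/4 → 3 ('dac')
  [9] 4/1 → 1 ('d')
  [10] 1/2 → 1 ('d')
  [11] 2/3 → 0 ('')

n(n+1)/2 = 12·13/2 = 78
Σ LCP = 0 + 2 + 0 + 0 + 1 + 1 + 2 + 0 + 3 + 1 + 1 + 0 = 11
distinct = 78 − 11 = 67

67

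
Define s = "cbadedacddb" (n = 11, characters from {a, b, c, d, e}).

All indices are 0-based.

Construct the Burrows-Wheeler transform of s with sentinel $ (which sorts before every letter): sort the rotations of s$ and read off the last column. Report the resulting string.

rank  rotation      last
    0  $cbadedacddb  b
    1  acddb$cbaded  d
    2  adedacddb$cb  b
    3  b$cbadedacdd  d
    4  badedacddb$c  c
    5  cbadedacddb$  $
    6  cddb$cbadeda  a
    7  dacddb$cbade  e
    8  db$cbadedacd  d
    9  ddb$cbadedac  c
   10  dedacddb$cba  a
   11  edacddb$cbad  d

bdbdc$aedcad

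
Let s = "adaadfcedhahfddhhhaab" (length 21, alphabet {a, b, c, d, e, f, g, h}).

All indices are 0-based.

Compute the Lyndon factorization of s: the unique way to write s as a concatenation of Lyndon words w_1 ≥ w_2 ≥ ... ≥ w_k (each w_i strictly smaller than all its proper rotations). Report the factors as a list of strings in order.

["ad", "aadfcedhahfddhhh", "aab"]

emit factor 1: 'ad' (i=0, period=2)
emit factor 2: 'aadfcedhahfddhhh' (i=2, period=16)
emit factor 3: 'aab' (i=18, period=3)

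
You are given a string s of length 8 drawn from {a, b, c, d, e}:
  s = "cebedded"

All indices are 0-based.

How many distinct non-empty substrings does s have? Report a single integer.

rank→(start, suffix):
  0 → (2, 'bedded')
  1 → (0, 'cebedded')
  2 → (7, 'd')
  3 → (4, 'dded')
  4 → (5, 'ded')
  5 → (1, 'ebedded')
  6 → (6, 'ed')
  7 → (3, 'edded')

SA = [2, 0, 7, 4, 5, 1, 6, 3]
i: (SA[i-1],SA[i]) lcp shared
  1: (2,0) 0 ''
  2: (0,7) 0 ''
  3: (7,4) 1 'd'
  4: (4,5) 1 'd'
  5: (5,1) 0 ''
  6: (1,6) 1 'e'
  7: (6,3) 2 'ed'

n(n+1)/2 = 8·9/2 = 36
Σ LCP = 0 + 0 + 0 + 1 + 1 + 0 + 1 + 2 = 5
distinct = 36 − 5 = 31

31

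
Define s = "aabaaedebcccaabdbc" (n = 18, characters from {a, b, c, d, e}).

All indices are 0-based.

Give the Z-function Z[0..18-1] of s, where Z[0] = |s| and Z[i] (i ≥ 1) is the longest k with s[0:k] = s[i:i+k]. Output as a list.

[18, 1, 0, 2, 1, 0, 0, 0, 0, 0, 0, 0, 3, 1, 0, 0, 0, 0]

Z[0]=18
i=1: outside box; Z[1]=1 grow→box=[1,2)
i=2: outside box; Z[2]=0
i=3: outside box; Z[3]=2 grow→box=[3,5)
i=4: min(r-i=1, Z[1]=1)=1; Z[4]=1
i=5: outside box; Z[5]=0
i=6: outside box; Z[6]=0
i=7: outside box; Z[7]=0
i=8: outside box; Z[8]=0
i=9: outside box; Z[9]=0
i=10: outside box; Z[10]=0
i=11: outside box; Z[11]=0
i=12: outside box; Z[12]=3 grow→box=[12,15)
i=13: min(r-i=2, Z[1]=1)=1; Z[13]=1
i=14: min(r-i=1, Z[2]=0)=0; Z[14]=0
i=15: outside box; Z[15]=0
i=16: outside box; Z[16]=0
i=17: outside box; Z[17]=0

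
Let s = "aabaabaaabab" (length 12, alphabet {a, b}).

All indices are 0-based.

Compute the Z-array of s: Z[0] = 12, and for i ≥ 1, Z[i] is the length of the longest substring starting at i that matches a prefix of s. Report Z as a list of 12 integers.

[12, 1, 0, 5, 1, 0, 2, 4, 1, 0, 1, 0]

Z[0]=12
i=1: i≥r, start 0; Z[1]=1 grow→box=[1,2)
i=2: i≥r, start 0; Z[2]=0
i=3: i≥r, start 0; Z[3]=5 grow→box=[3,8)
i=4: min(r-i=4, Z[1]=1)=1; Z[4]=1
i=5: min(r-i=3, Z[2]=0)=0; Z[5]=0
i=6: min(r-i=2, Z[3]=5)=2; Z[6]=2
i=7: min(r-i=1, Z[4]=1)=1; Z[7]=4 grow→box=[7,11)
i=8: min(r-i=3, Z[1]=1)=1; Z[8]=1
i=9: min(r-i=2, Z[2]=0)=0; Z[9]=0
i=10: min(r-i=1, Z[3]=5)=1; Z[10]=1
i=11: i≥r, start 0; Z[11]=0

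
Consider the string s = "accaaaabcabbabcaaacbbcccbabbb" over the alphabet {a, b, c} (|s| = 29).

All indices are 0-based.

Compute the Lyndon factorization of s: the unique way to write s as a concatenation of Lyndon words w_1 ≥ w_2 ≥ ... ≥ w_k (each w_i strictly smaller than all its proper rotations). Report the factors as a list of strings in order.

emit factor 1: 'acc' (i=0, period=3)
emit factor 2: 'aaaabcabbabcaaacbbcccbabbb' (i=3, period=26)

["acc", "aaaabcabbabcaaacbbcccbabbb"]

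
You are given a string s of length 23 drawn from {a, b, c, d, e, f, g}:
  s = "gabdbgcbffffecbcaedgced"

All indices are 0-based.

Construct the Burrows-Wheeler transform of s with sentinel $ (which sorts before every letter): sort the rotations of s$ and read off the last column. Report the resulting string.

dgccacdbeggebefcafffb$bd

rank  rotation                  last
    0  $gabdbgcbffffecbcaedgced  d
    1  abdbgcbffffecbcaedgced$g  g
    2  aedgced$gabdbgcbffffecbc  c
    3  bcaedgced$gabdbgcbffffec  c
    4  bdbgcbffffecbcaedgced$ga  a
    5  bffffecbcaedgced$gabdbgc  c
    6  bgcbffffecbcaedgced$gabd  d
    7  caedgced$gabdbgcbffffecb  b
    8  cbcaedgced$gabdbgcbffffe  e
    9  cbffffecbcaedgced$gabdbg  g
   10  ced$gabdbgcbffffecbcaedg  g
   11  d$gabdbgcbffffecbcaedgce  e
   12  dbgcbffffecbcaedgced$gab  b
   13  dgced$gabdbgcbffffecbcae  e
   14  ecbcaedgced$gabdbgcbffff  f
   15  ed$gabdbgcbffffecbcaedgc  c
   16  edgced$gabdbgcbffffecbca  a
   17  fecbcaedgced$gabdbgcbfff  f
   18  ffecbcaedgced$gabdbgcbff  f
   19  fffecbcaedgced$gabdbgcbf  f
   20  ffffecbcaedgced$gabdbgcb  b
   21  gabdbgcbffffecbcaedgced$  $
   22  gcbffffecbcaedgced$gabdb  b
   23  gced$gabdbgcbffffecbcaed  d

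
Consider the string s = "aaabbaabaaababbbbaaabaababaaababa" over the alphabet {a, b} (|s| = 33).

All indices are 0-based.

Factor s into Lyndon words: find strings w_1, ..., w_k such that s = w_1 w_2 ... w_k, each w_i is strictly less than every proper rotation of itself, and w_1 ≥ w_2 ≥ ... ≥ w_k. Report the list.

emit factor 1: 'aaabbaab' (i=0, period=8)
emit factor 2: 'aaababbbb' (i=8, period=9)
emit factor 3: 'aaabaababaaabab' (i=17, period=15)
emit factor 4: 'a' (i=32, period=1)

["aaabbaab", "aaababbbb", "aaabaababaaabab", "a"]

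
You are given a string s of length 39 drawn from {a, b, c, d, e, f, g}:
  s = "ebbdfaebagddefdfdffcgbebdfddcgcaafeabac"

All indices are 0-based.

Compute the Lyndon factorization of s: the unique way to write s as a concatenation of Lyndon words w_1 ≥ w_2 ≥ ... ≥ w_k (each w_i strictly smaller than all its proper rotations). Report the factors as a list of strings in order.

emit factor 1: 'e' (i=0, period=1)
emit factor 2: 'bbdf' (i=1, period=4)
emit factor 3: 'aebagddefdfdffcgbebdfddcgc' (i=5, period=26)
emit factor 4: 'aafeabac' (i=31, period=8)

["e", "bbdf", "aebagddefdfdffcgbebdfddcgc", "aafeabac"]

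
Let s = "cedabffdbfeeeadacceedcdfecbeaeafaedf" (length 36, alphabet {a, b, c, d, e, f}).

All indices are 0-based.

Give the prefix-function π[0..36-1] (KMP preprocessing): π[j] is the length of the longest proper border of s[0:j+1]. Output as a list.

[0, 0, 0, 0, 0, 0, 0, 0, 0, 0, 0, 0, 0, 0, 0, 0, 1, 1, 2, 0, 0, 1, 0, 0, 0, 1, 0, 0, 0, 0, 0, 0, 0, 0, 0, 0]

π[0] = 0
j=1 s[j]='e': π[1]=0 (border '')
j=2 s[j]='d': π[2]=0 (border '')
j=3 s[j]='a': π[3]=0 (border '')
j=4 s[j]='b': π[4]=0 (border '')
j=5 s[j]='f': π[5]=0 (border '')
j=6 s[j]='f': π[6]=0 (border '')
j=7 s[j]='d': π[7]=0 (border '')
j=8 s[j]='b': π[8]=0 (border '')
j=9 s[j]='f': π[9]=0 (border '')
j=10 s[j]='e': π[10]=0 (border '')
j=11 s[j]='e': π[11]=0 (border '')
j=12 s[j]='e': π[12]=0 (border '')
j=13 s[j]='a': π[13]=0 (border '')
j=14 s[j]='d': π[14]=0 (border '')
j=15 s[j]='a': π[15]=0 (border '')
j=16 s[j]='c': π[16]=1 (border 'c')
j=17 s[j]='c': k: 1→0; π[17]=1 (border 'c')
j=18 s[j]='e': π[18]=2 (border 'ce')
j=19 s[j]='e': k: 2→0; π[19]=0 (border '')
j=20 s[j]='d': π[20]=0 (border '')
j=21 s[j]='c': π[21]=1 (border 'c')
j=22 s[j]='d': k: 1→0; π[22]=0 (border '')
j=23 s[j]='f': π[23]=0 (border '')
j=24 s[j]='e': π[24]=0 (border '')
j=25 s[j]='c': π[25]=1 (border 'c')
j=26 s[j]='b': k: 1→0; π[26]=0 (border '')
j=27 s[j]='e': π[27]=0 (border '')
j=28 s[j]='a': π[28]=0 (border '')
j=29 s[j]='e': π[29]=0 (border '')
j=30 s[j]='a': π[30]=0 (border '')
j=31 s[j]='f': π[31]=0 (border '')
j=32 s[j]='a': π[32]=0 (border '')
j=33 s[j]='e': π[33]=0 (border '')
j=34 s[j]='d': π[34]=0 (border '')
j=35 s[j]='f': π[35]=0 (border '')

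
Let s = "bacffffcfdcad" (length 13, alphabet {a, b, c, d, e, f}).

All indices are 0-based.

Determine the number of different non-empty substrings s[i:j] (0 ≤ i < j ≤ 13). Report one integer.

rank | idx | suffix
   0 |   1 | acffffcfdcad
   1 |  11 | ad
   2 |   0 | bacffffcfdcad
   3 |  10 | cad
   4 |   7 | cfdcad
   5 |   2 | cffffcfdcad
   6 |  12 | d
   7 |   9 | dcad
   8 |   6 | fcfdcad
   9 |   8 | fdcad
  10 |   5 | ffcfdcad
  11 |   4 | fffcfdcad
  12 |   3 | ffffcfdcad

SA = [1, 11, 0, 10, 7, 2, 12, 9, 6, 8, 5, 4, 3]
i: (SA[i-1],SA[i]) lcp shared
  1: (1,11) 1 'a'
  2: (11,0) 0 ''
  3: (0,10) 0 ''
  4: (10,7) 1 'c'
  5: (7,2) 2 'cf'
  6: (2,12) 0 ''
  7: (12,9) 1 'd'
  8: (9,6) 0 ''
  9: (6,8) 1 'f'
  10: (8,5) 1 'f'
  11: (5,4) 2 'ff'
  12: (4,3) 3 'fff'

n(n+1)/2 = 13·14/2 = 91
Σ LCP = 0 + 1 + 0 + 0 + 1 + 2 + 0 + 1 + 0 + 1 + 1 + 2 + 3 = 12
distinct = 91 − 12 = 79

79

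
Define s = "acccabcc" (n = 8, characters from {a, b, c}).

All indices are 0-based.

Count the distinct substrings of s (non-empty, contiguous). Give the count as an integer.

29

sorted suffixes:
  #0 SA[0]=4  'abcc'
  #1 SA[1]=0  'acccabcc'
  #2 SA[2]=5  'bcc'
  #3 SA[3]=7  'c'
  #4 SA[4]=3  'cabcc'
  #5 SA[5]=6  'cc'
  #6 SA[6]=2  'ccabcc'
  #7 SA[7]=1  'cccabcc'

SA = [4, 0, 5, 7, 3, 6, 2, 1]
rank  pair      lcp
   1  s[4:],s[0:]  1  'a'
   2  s[0:],s[5:]  0  ''
   3  s[5:],s[7:]  0  ''
   4  s[7:],s[3:]  1  'c'
   5  s[3:],s[6:]  1  'c'
   6  s[6:],s[2:]  2  'cc'
   7  s[2:],s[1:]  2  'cc'

n(n+1)/2 = 8·9/2 = 36
Σ LCP = 0 + 1 + 0 + 0 + 1 + 1 + 2 + 2 = 7
distinct = 36 − 7 = 29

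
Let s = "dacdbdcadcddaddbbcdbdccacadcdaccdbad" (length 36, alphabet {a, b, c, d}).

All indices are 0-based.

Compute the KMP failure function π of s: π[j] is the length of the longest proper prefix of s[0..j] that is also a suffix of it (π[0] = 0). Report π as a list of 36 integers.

π[0] = 0
j=1 s[j]='a': π[1]=0 (border '')
j=2 s[j]='c': π[2]=0 (border '')
j=3 s[j]='d': π[3]=1 (border 'd')
j=4 s[j]='b': k: 1→0; π[4]=0 (border '')
j=5 s[j]='d': π[5]=1 (border 'd')
j=6 s[j]='c': k: 1→0; π[6]=0 (border '')
j=7 s[j]='a': π[7]=0 (border '')
j=8 s[j]='d': π[8]=1 (border 'd')
j=9 s[j]='c': k: 1→0; π[9]=0 (border '')
j=10 s[j]='d': π[10]=1 (border 'd')
j=11 s[j]='d': k: 1→0; π[11]=1 (border 'd')
j=12 s[j]='a': π[12]=2 (border 'da')
j=13 s[j]='d': k: 2→0; π[13]=1 (border 'd')
j=14 s[j]='d': k: 1→0; π[14]=1 (border 'd')
j=15 s[j]='b': k: 1→0; π[15]=0 (border '')
j=16 s[j]='b': π[16]=0 (border '')
j=17 s[j]='c': π[17]=0 (border '')
j=18 s[j]='d': π[18]=1 (border 'd')
j=19 s[j]='b': k: 1→0; π[19]=0 (border '')
j=20 s[j]='d': π[20]=1 (border 'd')
j=21 s[j]='c': k: 1→0; π[21]=0 (border '')
j=22 s[j]='c': π[22]=0 (border '')
j=23 s[j]='a': π[23]=0 (border '')
j=24 s[j]='c': π[24]=0 (border '')
j=25 s[j]='a': π[25]=0 (border '')
j=26 s[j]='d': π[26]=1 (border 'd')
j=27 s[j]='c': k: 1→0; π[27]=0 (border '')
j=28 s[j]='d': π[28]=1 (border 'd')
j=29 s[j]='a': π[29]=2 (border 'da')
j=30 s[j]='c': π[30]=3 (border 'dac')
j=31 s[j]='c': k: 3→0; π[31]=0 (border '')
j=32 s[j]='d': π[32]=1 (border 'd')
j=33 s[j]='b': k: 1→0; π[33]=0 (border '')
j=34 s[j]='a': π[34]=0 (border '')
j=35 s[j]='d': π[35]=1 (border 'd')

[0, 0, 0, 1, 0, 1, 0, 0, 1, 0, 1, 1, 2, 1, 1, 0, 0, 0, 1, 0, 1, 0, 0, 0, 0, 0, 1, 0, 1, 2, 3, 0, 1, 0, 0, 1]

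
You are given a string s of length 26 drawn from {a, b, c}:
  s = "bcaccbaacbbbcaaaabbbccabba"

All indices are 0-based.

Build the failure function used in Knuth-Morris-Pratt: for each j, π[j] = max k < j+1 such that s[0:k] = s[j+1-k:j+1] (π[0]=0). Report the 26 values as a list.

[0, 0, 0, 0, 0, 1, 0, 0, 0, 1, 1, 1, 2, 3, 0, 0, 0, 1, 1, 1, 2, 0, 0, 1, 1, 0]

π[0] = 0
j=1 s[j]='c': π[1]=0 (border '')
j=2 s[j]='a': π[2]=0 (border '')
j=3 s[j]='c': π[3]=0 (border '')
j=4 s[j]='c': π[4]=0 (border '')
j=5 s[j]='b': π[5]=1 (border 'b')
j=6 s[j]='a': k: 1→0; π[6]=0 (border '')
j=7 s[j]='a': π[7]=0 (border '')
j=8 s[j]='c': π[8]=0 (border '')
j=9 s[j]='b': π[9]=1 (border 'b')
j=10 s[j]='b': k: 1→0; π[10]=1 (border 'b')
j=11 s[j]='b': k: 1→0; π[11]=1 (border 'b')
j=12 s[j]='c': π[12]=2 (border 'bc')
j=13 s[j]='a': π[13]=3 (border 'bca')
j=14 s[j]='a': k: 3→0; π[14]=0 (border '')
j=15 s[j]='a': π[15]=0 (border '')
j=16 s[j]='a': π[16]=0 (border '')
j=17 s[j]='b': π[17]=1 (border 'b')
j=18 s[j]='b': k: 1→0; π[18]=1 (border 'b')
j=19 s[j]='b': k: 1→0; π[19]=1 (border 'b')
j=20 s[j]='c': π[20]=2 (border 'bc')
j=21 s[j]='c': k: 2→0; π[21]=0 (border '')
j=22 s[j]='a': π[22]=0 (border '')
j=23 s[j]='b': π[23]=1 (border 'b')
j=24 s[j]='b': k: 1→0; π[24]=1 (border 'b')
j=25 s[j]='a': k: 1→0; π[25]=0 (border '')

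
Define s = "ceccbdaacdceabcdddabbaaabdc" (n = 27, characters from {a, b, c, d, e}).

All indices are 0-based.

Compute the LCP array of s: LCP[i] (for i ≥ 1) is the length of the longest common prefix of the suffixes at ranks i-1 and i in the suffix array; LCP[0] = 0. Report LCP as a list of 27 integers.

[0, 2, 2, 1, 2, 2, 1, 0, 1, 1, 1, 2, 0, 1, 1, 1, 2, 1, 2, 0, 2, 1, 2, 1, 2, 0, 1]

sorted suffixes:
  #0 SA[0]=21  'aaabdc'
  #1 SA[1]=22  'aabdc'
  #2 SA[2]=6  'aacdceabcdddabbaaabdc'
  #3 SA[3]=18  'abbaaabdc'
  #4 SA[4]=12  'abcdddabbaaabdc'
  #5 SA[5]=23  'abdc'
  #6 SA[6]=7  'acdceabcdddabbaaabdc'
  #7 SA[7]=20  'baaabdc'
  #8 SA[8]=19  'bbaaabdc'
  #9 SA[9]=13  'bcdddabbaaabdc'
  #10 SA[10]=4  'bdaacdceabcdddabbaaabdc'
  #11 SA[11]=24  'bdc'
  #12 SA[12]=26  'c'
  #13 SA[13]=3  'cbdaacdceabcdddabbaaabdc'
  #14 SA[14]=2  'ccbdaacdceabcdddabbaaabdc'
  #15 SA[15]=8  'cdceabcdddabbaaabdc'
  #16 SA[16]=14  'cdddabbaaabdc'
  #17 SA[17]=10  'ceabcdddabbaaabdc'
  #18 SA[18]=0  'ceccbdaacdceabcdddabbaaabdc'
  #19 SA[19]=5  'daacdceabcdddabbaaabdc'
  #20 SA[20]=17  'dabbaaabdc'
  #21 SA[21]=25  'dc'
  #22 SA[22]=9  'dceabcdddabbaaabdc'
  #23 SA[23]=16  'ddabbaaabdc'
  #24 SA[24]=15  'dddabbaaabdc'
  #25 SA[25]=11  'eabcdddabbaaabdc'
  #26 SA[26]=1  'eccbdaacdceabcdddabbaaabdc'

SA = [21, 22, 6, 18, 12, 23, 7, 20, 19, 13, 4, 24, 26, 3, 2, 8, 14, 10, 0, 5, 17, 25, 9, 16, 15, 11, 1]
rank  pair      lcp
   1  s[21:],s[22:]  2  'aa'
   2  s[22:],s[6:]  2  'aa'
   3  s[6:],s[18:]  1  'a'
   4  s[18:],s[12:]  2  'ab'
   5  s[12:],s[23:]  2  'ab'
   6  s[23:],s[7:]  1  'a'
   7  s[7:],s[20:]  0  ''
   8  s[20:],s[19:]  1  'b'
   9  s[19:],s[13:]  1  'b'
  10  s[13:],s[4:]  1  'b'
  11  s[4:],s[24:]  2  'bd'
  12  s[24:],s[26:]  0  ''
  13  s[26:],s[3:]  1  'c'
  14  s[3:],s[2:]  1  'c'
  15  s[2:],s[8:]  1  'c'
  16  s[8:],s[14:]  2  'cd'
  17  s[14:],s[10:]  1  'c'
  18  s[10:],s[0:]  2  'ce'
  19  s[0:],s[5:]  0  ''
  20  s[5:],s[17:]  2  'da'
  21  s[17:],s[25:]  1  'd'
  22  s[25:],s[9:]  2  'dc'
  23  s[9:],s[16:]  1  'd'
  24  s[16:],s[15:]  2  'dd'
  25  s[15:],s[11:]  0  ''
  26  s[11:],s[1:]  1  'e'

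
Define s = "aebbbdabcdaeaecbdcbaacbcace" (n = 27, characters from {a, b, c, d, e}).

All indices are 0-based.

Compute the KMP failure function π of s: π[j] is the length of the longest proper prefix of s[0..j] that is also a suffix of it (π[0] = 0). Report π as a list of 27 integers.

[0, 0, 0, 0, 0, 0, 1, 0, 0, 0, 1, 2, 1, 2, 0, 0, 0, 0, 0, 1, 1, 0, 0, 0, 1, 0, 0]

π[0] = 0
j=1 s[j]='e': π[1]=0 (border '')
j=2 s[j]='b': π[2]=0 (border '')
j=3 s[j]='b': π[3]=0 (border '')
j=4 s[j]='b': π[4]=0 (border '')
j=5 s[j]='d': π[5]=0 (border '')
j=6 s[j]='a': π[6]=1 (border 'a')
j=7 s[j]='b': k: 1→0; π[7]=0 (border '')
j=8 s[j]='c': π[8]=0 (border '')
j=9 s[j]='d': π[9]=0 (border '')
j=10 s[j]='a': π[10]=1 (border 'a')
j=11 s[j]='e': π[11]=2 (border 'ae')
j=12 s[j]='a': k: 2→0; π[12]=1 (border 'a')
j=13 s[j]='e': π[13]=2 (border 'ae')
j=14 s[j]='c': k: 2→0; π[14]=0 (border '')
j=15 s[j]='b': π[15]=0 (border '')
j=16 s[j]='d': π[16]=0 (border '')
j=17 s[j]='c': π[17]=0 (border '')
j=18 s[j]='b': π[18]=0 (border '')
j=19 s[j]='a': π[19]=1 (border 'a')
j=20 s[j]='a': k: 1→0; π[20]=1 (border 'a')
j=21 s[j]='c': k: 1→0; π[21]=0 (border '')
j=22 s[j]='b': π[22]=0 (border '')
j=23 s[j]='c': π[23]=0 (border '')
j=24 s[j]='a': π[24]=1 (border 'a')
j=25 s[j]='c': k: 1→0; π[25]=0 (border '')
j=26 s[j]='e': π[26]=0 (border '')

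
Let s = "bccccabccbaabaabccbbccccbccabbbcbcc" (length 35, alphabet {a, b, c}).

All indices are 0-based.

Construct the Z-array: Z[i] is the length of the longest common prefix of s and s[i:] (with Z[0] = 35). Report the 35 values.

Z[0]=35
i=1: fresh scan; Z[1]=0
i=2: fresh scan; Z[2]=0
i=3: fresh scan; Z[3]=0
i=4: fresh scan; Z[4]=0
i=5: fresh scan; Z[5]=0
i=6: fresh scan; Z[6]=3 grow→box=[6,9)
i=7: min(r-i=2, Z[1]=0)=0; Z[7]=0
i=8: min(r-i=1, Z[2]=0)=0; Z[8]=0
i=9: fresh scan; Z[9]=1 grow→box=[9,10)
i=10: fresh scan; Z[10]=0
i=11: fresh scan; Z[11]=0
i=12: fresh scan; Z[12]=1 grow→box=[12,13)
i=13: fresh scan; Z[13]=0
i=14: fresh scan; Z[14]=0
i=15: fresh scan; Z[15]=3 grow→box=[15,18)
i=16: min(r-i=2, Z[1]=0)=0; Z[16]=0
i=17: min(r-i=1, Z[2]=0)=0; Z[17]=0
i=18: fresh scan; Z[18]=1 grow→box=[18,19)
i=19: fresh scan; Z[19]=5 grow→box=[19,24)
i=20: min(r-i=4, Z[1]=0)=0; Z[20]=0
i=21: min(r-i=3, Z[2]=0)=0; Z[21]=0
i=22: min(r-i=2, Z[3]=0)=0; Z[22]=0
i=23: min(r-i=1, Z[4]=0)=0; Z[23]=0
i=24: fresh scan; Z[24]=3 grow→box=[24,27)
i=25: min(r-i=2, Z[1]=0)=0; Z[25]=0
i=26: min(r-i=1, Z[2]=0)=0; Z[26]=0
i=27: fresh scan; Z[27]=0
i=28: fresh scan; Z[28]=1 grow→box=[28,29)
i=29: fresh scan; Z[29]=1 grow→box=[29,30)
i=30: fresh scan; Z[30]=2 grow→box=[30,32)
i=31: min(r-i=1, Z[1]=0)=0; Z[31]=0
i=32: fresh scan; Z[32]=3 grow→box=[32,35)
i=33: min(r-i=2, Z[1]=0)=0; Z[33]=0
i=34: min(r-i=1, Z[2]=0)=0; Z[34]=0

[35, 0, 0, 0, 0, 0, 3, 0, 0, 1, 0, 0, 1, 0, 0, 3, 0, 0, 1, 5, 0, 0, 0, 0, 3, 0, 0, 0, 1, 1, 2, 0, 3, 0, 0]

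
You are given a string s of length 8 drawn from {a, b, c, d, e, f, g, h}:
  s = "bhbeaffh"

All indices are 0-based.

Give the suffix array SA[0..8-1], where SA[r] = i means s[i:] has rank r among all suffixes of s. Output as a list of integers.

[4, 2, 0, 3, 5, 6, 7, 1]

rank | idx | suffix
   0 |   4 | affh
   1 |   2 | beaffh
   2 |   0 | bhbeaffh
   3 |   3 | eaffh
   4 |   5 | ffh
   5 |   6 | fh
   6 |   7 | h
   7 |   1 | hbeaffh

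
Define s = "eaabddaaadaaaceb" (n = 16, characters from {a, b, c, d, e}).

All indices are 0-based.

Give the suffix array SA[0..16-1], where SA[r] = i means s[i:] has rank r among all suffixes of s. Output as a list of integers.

[10, 6, 1, 11, 7, 2, 12, 8, 15, 3, 13, 9, 5, 4, 0, 14]

rank | idx | suffix
   0 |  10 | aaaceb
   1 |   6 | aaadaaaceb
   2 |   1 | aabddaaadaaaceb
   3 |  11 | aaceb
   4 |   7 | aadaaaceb
   5 |   2 | abddaaadaaaceb
   6 |  12 | aceb
   7 |   8 | adaaaceb
   8 |  15 | b
   9 |   3 | bddaaadaaaceb
  10 |  13 | ceb
  11 |   9 | daaaceb
  12 |   5 | daaadaaaceb
  13 |   4 | ddaaadaaaceb
  14 |   0 | eaabddaaadaaaceb
  15 |  14 | eb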